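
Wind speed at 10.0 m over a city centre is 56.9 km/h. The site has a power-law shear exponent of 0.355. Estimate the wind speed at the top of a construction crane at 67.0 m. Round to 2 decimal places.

111.78 km/h

Power-law profile: V₂ = V₁ · (z₂/z₁)^α
V₂ = 56.9 × (67.0/10.0)^0.355 = 56.9 × (6.7000)^0.355
    = 56.9 × 1.9645 = 111.7812 km/h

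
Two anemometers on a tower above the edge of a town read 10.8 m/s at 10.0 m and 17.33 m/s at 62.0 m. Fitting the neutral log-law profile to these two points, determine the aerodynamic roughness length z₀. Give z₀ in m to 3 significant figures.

z₀ ≈ 0.489 m

Log law: V(z) ∝ ln(z/z₀). With r = V₁/V₂ = 10.8/17.33 = 0.62320,
r · ln(z₂/z₀) = ln(z₁/z₀) ⇒ ln z₀ = (ln z₁ − r·ln z₂)/(1 − r)
ln z₀ = (2.30259 − 0.62320×4.12713) / 0.37680 = -0.7150
z₀ = exp(-0.7150) = 0.4892 m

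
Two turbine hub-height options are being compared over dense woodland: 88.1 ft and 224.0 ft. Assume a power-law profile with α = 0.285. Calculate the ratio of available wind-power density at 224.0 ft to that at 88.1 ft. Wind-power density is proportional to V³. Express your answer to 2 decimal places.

2.22

Speed ratio: V_B/V_A = (z_B/z_A)^α = (224.0/88.1)^0.285 = (2.5426)^0.285 = 1.30468
Power-density ratio: P_B/P_A = (V_B/V_A)³ = (1.30468)³ = 2.22079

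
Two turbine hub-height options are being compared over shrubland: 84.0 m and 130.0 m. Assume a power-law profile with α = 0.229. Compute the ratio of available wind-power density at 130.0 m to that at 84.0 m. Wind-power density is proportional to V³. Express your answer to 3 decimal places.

1.350

Speed ratio: V_B/V_A = (z_B/z_A)^α = (130.0/84.0)^0.229 = (1.5476)^0.229 = 1.10518
Power-density ratio: P_B/P_A = (V_B/V_A)³ = (1.10518)³ = 1.34989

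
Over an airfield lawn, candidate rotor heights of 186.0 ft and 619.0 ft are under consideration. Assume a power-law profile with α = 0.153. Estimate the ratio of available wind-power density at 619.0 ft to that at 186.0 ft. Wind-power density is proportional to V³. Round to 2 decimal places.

Speed ratio: V_B/V_A = (z_B/z_A)^α = (619.0/186.0)^0.153 = (3.3280)^0.153 = 1.20197
Power-density ratio: P_B/P_A = (V_B/V_A)³ = (1.20197)³ = 1.73652

1.74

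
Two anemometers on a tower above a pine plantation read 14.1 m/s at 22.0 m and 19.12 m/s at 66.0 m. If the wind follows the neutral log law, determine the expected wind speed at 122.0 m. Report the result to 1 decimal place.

Log law: V ∝ ln(z/z₀). From the pair, with r = V₁/V₂ = 0.73745,
ln z₀ = (ln z₁ − r·ln z₂)/(1 − r) = (3.0910 − 0.73745×4.1897)/0.26255 = 0.0053 → z₀ = 1.005 m
V₃ = V₁ · ln(z₃/z₀)/ln(z₁/z₀) = 14.1 × 4.7987/3.0857 = 21.9273 m/s

21.9 m/s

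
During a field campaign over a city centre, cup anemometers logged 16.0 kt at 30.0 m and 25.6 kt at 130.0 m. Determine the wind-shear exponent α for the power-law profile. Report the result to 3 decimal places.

α ≈ 0.321

Power law: V₂/V₁ = (z₂/z₁)^α ⇒ α = ln(V₂/V₁) / ln(z₂/z₁)
α = ln(25.6/16.0) / ln(130.0/30.0) = ln(1.6000) / ln(4.3333)
  = 0.47000 / 1.46634 = 0.32053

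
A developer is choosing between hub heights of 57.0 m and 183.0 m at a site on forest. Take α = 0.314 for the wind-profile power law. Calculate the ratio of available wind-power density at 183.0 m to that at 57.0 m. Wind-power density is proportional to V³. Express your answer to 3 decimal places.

3.001

Speed ratio: V_B/V_A = (z_B/z_A)^α = (183.0/57.0)^0.314 = (3.2105)^0.314 = 1.44233
Power-density ratio: P_B/P_A = (V_B/V_A)³ = (1.44233)³ = 3.00051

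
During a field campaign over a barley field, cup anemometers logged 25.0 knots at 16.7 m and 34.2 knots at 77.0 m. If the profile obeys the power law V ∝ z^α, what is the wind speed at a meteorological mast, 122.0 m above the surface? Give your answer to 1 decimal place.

First find α: α = ln(V₂/V₁)/ln(z₂/z₁) = ln(34.2/25.0)/ln(77.0/16.7) = 0.31335/1.52840 = 0.2050
Extrapolate from 77.0 m to 122.0 m: V₃ = 34.2 × (122.0/77.0)^0.2050 = 34.2 × 1.0989 = 37.5840 knots

37.6 knots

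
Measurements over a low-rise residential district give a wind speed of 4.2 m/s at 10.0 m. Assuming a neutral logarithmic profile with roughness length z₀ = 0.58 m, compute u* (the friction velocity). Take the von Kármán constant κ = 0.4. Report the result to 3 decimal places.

Log law: V(z) = (u*/κ) · ln(z/z₀) ⇒ u* = κ · V / ln(z/z₀)
u* = 0.4 × 4.2 / ln(10.0/0.58) = 0.4 × 4.2 / 2.8473
   = 1.6800 / 2.8473 = 0.5900 m/s

u* ≈ 0.590 m/s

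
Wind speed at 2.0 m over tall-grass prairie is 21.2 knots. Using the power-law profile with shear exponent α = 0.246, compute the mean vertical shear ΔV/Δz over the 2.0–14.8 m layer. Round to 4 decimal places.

Power law: V₂ = V₁ · (z₂/z₁)^α = 21.2 × (7.4000)^0.246 = 34.6870 knots
ΔV/Δz = (34.6870 − 21.2)/(14.8 − 2.0) = 13.4870/12.8000 = 1.05367 knots/m

1.0537 knots/m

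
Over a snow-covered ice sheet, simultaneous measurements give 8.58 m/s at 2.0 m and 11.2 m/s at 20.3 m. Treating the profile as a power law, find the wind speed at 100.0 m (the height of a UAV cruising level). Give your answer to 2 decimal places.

13.45 m/s

First find α: α = ln(V₂/V₁)/ln(z₂/z₁) = ln(11.2/8.58)/ln(20.3/2.0) = 0.26648/2.31747 = 0.1150
Extrapolate from 20.3 m to 100.0 m: V₃ = 11.2 × (100.0/20.3)^0.1150 = 11.2 × 1.2012 = 13.4539 m/s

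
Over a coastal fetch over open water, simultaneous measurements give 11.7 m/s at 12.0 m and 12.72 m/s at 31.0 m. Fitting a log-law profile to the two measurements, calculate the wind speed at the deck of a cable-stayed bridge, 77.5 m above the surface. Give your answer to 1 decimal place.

13.7 m/s

Log law: V ∝ ln(z/z₀). From the pair, with r = V₁/V₂ = 0.91981,
ln z₀ = (ln z₁ − r·ln z₂)/(1 − r) = (2.4849 − 0.91981×3.4340)/0.08019 = -8.4016 → z₀ = 0.0002245 m
V₃ = V₁ · ln(z₃/z₀)/ln(z₁/z₀) = 11.7 × 12.7519/10.8865 = 13.7048 m/s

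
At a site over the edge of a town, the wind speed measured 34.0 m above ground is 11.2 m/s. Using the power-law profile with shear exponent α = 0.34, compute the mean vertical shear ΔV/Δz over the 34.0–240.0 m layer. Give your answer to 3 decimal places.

0.051 m/s/m

Power law: V₂ = V₁ · (z₂/z₁)^α = 11.2 × (7.0588)^0.34 = 21.7664 m/s
ΔV/Δz = (21.7664 − 11.2)/(240.0 − 34.0) = 10.5664/206.0000 = 0.05129 m/s/m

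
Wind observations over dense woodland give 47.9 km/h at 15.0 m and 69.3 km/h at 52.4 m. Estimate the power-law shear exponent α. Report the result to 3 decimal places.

α ≈ 0.295

Power law: V₂/V₁ = (z₂/z₁)^α ⇒ α = ln(V₂/V₁) / ln(z₂/z₁)
α = ln(69.3/47.9) / ln(52.4/15.0) = ln(1.4468) / ln(3.4933)
  = 0.36933 / 1.25086 = 0.29526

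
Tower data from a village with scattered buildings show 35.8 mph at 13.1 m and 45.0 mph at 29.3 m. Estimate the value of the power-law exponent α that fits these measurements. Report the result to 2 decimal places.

Power law: V₂/V₁ = (z₂/z₁)^α ⇒ α = ln(V₂/V₁) / ln(z₂/z₁)
α = ln(45.0/35.8) / ln(29.3/13.1) = ln(1.2570) / ln(2.2366)
  = 0.22871 / 0.80498 = 0.28413

α ≈ 0.28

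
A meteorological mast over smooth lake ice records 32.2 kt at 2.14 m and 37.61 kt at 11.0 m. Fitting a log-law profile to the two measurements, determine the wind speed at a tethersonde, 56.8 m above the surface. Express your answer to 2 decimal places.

Log law: V ∝ ln(z/z₀). From the pair, with r = V₁/V₂ = 0.85616,
ln z₀ = (ln z₁ − r·ln z₂)/(1 − r) = (0.7608 − 0.85616×2.3979)/0.14384 = -8.9831 → z₀ = 0.0001255 m
V₃ = V₁ · ln(z₃/z₀)/ln(z₁/z₀) = 32.2 × 13.0226/9.7439 = 43.0350 kt

43.04 kt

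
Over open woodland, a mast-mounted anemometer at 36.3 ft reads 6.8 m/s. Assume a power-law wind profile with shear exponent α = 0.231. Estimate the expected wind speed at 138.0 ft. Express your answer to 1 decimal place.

Power-law profile: V₂ = V₁ · (z₂/z₁)^α
V₂ = 6.8 × (138.0/36.3)^0.231 = 6.8 × (3.8017)^0.231
    = 6.8 × 1.3614 = 9.2573 m/s

9.3 m/s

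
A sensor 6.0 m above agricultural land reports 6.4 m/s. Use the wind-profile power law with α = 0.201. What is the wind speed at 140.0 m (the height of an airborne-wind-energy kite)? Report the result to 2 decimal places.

12.05 m/s

Power-law profile: V₂ = V₁ · (z₂/z₁)^α
V₂ = 6.4 × (140.0/6.0)^0.201 = 6.4 × (23.3333)^0.201
    = 6.4 × 1.8835 = 12.0543 m/s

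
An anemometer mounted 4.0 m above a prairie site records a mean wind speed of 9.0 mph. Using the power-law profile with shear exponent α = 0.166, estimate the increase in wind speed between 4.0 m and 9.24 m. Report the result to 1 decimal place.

Power law: V₂ = V₁ · (z₂/z₁)^α = 9.0 × (2.3100)^0.166 = 10.3419 mph
ΔV = 10.3419 − 9.0 = 1.3419 mph

1.3 mph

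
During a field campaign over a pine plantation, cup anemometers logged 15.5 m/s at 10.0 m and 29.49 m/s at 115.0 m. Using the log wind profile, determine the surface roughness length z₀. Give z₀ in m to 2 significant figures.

Log law: V(z) ∝ ln(z/z₀). With r = V₁/V₂ = 15.5/29.49 = 0.52560,
r · ln(z₂/z₀) = ln(z₁/z₀) ⇒ ln z₀ = (ln z₁ − r·ln z₂)/(1 − r)
ln z₀ = (2.30259 − 0.52560×4.74493) / 0.47440 = -0.4034
z₀ = exp(-0.4034) = 0.6681 m

z₀ ≈ 0.67 m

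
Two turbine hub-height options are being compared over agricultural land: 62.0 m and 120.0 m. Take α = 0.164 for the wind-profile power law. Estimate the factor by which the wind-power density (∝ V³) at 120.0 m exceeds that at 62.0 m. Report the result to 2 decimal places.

Speed ratio: V_B/V_A = (z_B/z_A)^α = (120.0/62.0)^0.164 = (1.9355)^0.164 = 1.11438
Power-density ratio: P_B/P_A = (V_B/V_A)³ = (1.11438)³ = 1.38389

1.38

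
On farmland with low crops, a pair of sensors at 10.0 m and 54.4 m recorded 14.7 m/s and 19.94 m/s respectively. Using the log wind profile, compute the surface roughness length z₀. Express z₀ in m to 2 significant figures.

Log law: V(z) ∝ ln(z/z₀). With r = V₁/V₂ = 14.7/19.94 = 0.73721,
r · ln(z₂/z₀) = ln(z₁/z₀) ⇒ ln z₀ = (ln z₁ − r·ln z₂)/(1 − r)
ln z₀ = (2.30259 − 0.73721×3.99636) / 0.26279 = -2.4490
z₀ = exp(-2.4490) = 0.08638 m

z₀ ≈ 0.086 m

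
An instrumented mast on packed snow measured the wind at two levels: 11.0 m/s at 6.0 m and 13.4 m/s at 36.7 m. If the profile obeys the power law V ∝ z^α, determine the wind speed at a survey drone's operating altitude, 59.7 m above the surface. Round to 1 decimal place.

14.1 m/s

First find α: α = ln(V₂/V₁)/ln(z₂/z₁) = ln(13.4/11.0)/ln(36.7/6.0) = 0.19736/1.81102 = 0.1090
Extrapolate from 36.7 m to 59.7 m: V₃ = 13.4 × (59.7/36.7)^0.1090 = 13.4 × 1.0545 = 14.1297 m/s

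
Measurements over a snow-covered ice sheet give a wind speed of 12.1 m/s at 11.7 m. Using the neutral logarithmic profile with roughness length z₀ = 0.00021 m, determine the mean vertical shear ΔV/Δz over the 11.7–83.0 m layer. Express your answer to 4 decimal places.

Log law: V₂ = V₁ · ln(z₂/z₀)/ln(z₁/z₀) = 12.1 × 12.8872/10.9280 = 14.2694 m/s
ΔV/Δz = (14.2694 − 12.1)/(83.0 − 11.7) = 2.1694/71.3000 = 0.03043 m/s/m

0.0304 m/s/m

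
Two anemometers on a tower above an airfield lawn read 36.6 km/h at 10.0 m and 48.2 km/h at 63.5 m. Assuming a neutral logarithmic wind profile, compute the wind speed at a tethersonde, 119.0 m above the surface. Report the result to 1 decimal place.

52.1 km/h

Log law: V ∝ ln(z/z₀). From the pair, with r = V₁/V₂ = 0.75934,
ln z₀ = (ln z₁ − r·ln z₂)/(1 − r) = (2.3026 − 0.75934×4.1510)/0.24066 = -3.5296 → z₀ = 0.02932 m
V₃ = V₁ · ln(z₃/z₀)/ln(z₁/z₀) = 36.6 × 8.3087/5.8322 = 52.1415 km/h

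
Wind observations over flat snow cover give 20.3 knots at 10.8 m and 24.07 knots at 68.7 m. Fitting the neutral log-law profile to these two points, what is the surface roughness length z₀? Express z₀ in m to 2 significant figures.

Log law: V(z) ∝ ln(z/z₀). With r = V₁/V₂ = 20.3/24.07 = 0.84337,
r · ln(z₂/z₀) = ln(z₁/z₀) ⇒ ln z₀ = (ln z₁ − r·ln z₂)/(1 − r)
ln z₀ = (2.37955 − 0.84337×4.22975) / 0.15663 = -7.5831
z₀ = exp(-7.5831) = 0.0005090 m

z₀ ≈ 0.00051 m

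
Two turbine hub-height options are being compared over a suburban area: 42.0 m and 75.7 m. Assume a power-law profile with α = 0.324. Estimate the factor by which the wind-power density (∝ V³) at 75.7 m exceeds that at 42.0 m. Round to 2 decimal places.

1.77

Speed ratio: V_B/V_A = (z_B/z_A)^α = (75.7/42.0)^0.324 = (1.8024)^0.324 = 1.21030
Power-density ratio: P_B/P_A = (V_B/V_A)³ = (1.21030)³ = 1.77289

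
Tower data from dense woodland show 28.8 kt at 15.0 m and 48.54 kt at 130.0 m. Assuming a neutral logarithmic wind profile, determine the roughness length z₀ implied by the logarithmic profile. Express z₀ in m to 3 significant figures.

Log law: V(z) ∝ ln(z/z₀). With r = V₁/V₂ = 28.8/48.54 = 0.59333,
r · ln(z₂/z₀) = ln(z₁/z₀) ⇒ ln z₀ = (ln z₁ − r·ln z₂)/(1 − r)
ln z₀ = (2.70805 − 0.59333×4.86753) / 0.40667 = -0.4426
z₀ = exp(-0.4426) = 0.6424 m

z₀ ≈ 0.642 m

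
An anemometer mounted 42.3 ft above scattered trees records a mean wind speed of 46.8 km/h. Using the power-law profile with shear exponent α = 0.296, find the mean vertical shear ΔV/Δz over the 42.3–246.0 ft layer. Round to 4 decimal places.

0.1571 km/h/ft

Power law: V₂ = V₁ · (z₂/z₁)^α = 46.8 × (5.8156)^0.296 = 78.8072 km/h
ΔV/Δz = (78.8072 − 46.8)/(246.0 − 42.3) = 32.0072/203.7000 = 0.15713 km/h/ft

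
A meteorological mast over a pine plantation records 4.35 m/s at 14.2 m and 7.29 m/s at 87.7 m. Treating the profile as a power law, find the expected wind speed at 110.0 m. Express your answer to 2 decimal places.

7.77 m/s

First find α: α = ln(V₂/V₁)/ln(z₂/z₁) = ln(7.29/4.35)/ln(87.7/14.2) = 0.51633/1.82068 = 0.2836
Extrapolate from 87.7 m to 110.0 m: V₃ = 7.29 × (110.0/87.7)^0.2836 = 7.29 × 1.0664 = 7.7738 m/s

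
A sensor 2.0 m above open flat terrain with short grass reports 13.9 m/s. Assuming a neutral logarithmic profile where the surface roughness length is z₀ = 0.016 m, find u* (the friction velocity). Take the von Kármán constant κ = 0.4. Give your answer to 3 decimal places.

Log law: V(z) = (u*/κ) · ln(z/z₀) ⇒ u* = κ · V / ln(z/z₀)
u* = 0.4 × 13.9 / ln(2.0/0.016) = 0.4 × 13.9 / 4.8283
   = 5.5600 / 4.8283 = 1.1515 m/s

u* ≈ 1.152 m/s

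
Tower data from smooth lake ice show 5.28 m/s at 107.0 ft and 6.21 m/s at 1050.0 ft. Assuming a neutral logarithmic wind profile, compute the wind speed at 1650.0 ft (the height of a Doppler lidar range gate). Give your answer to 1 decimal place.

6.4 m/s

Log law: V ∝ ln(z/z₀). From the pair, with r = V₁/V₂ = 0.85024,
ln z₀ = (ln z₁ − r·ln z₂)/(1 − r) = (4.6728 − 0.85024×6.9565)/0.14976 = -8.2928 → z₀ = 0.0002503 ft
V₃ = V₁ · ln(z₃/z₀)/ln(z₁/z₀) = 5.28 × 15.7013/12.9656 = 6.3941 m/s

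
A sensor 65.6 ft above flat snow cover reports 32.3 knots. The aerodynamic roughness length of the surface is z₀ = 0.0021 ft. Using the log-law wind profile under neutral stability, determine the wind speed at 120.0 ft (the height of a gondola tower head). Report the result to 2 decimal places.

Log law: V(z) ∝ ln(z/z₀), so V₂/V₁ = ln(z₂/z₀) / ln(z₁/z₀).
ln(120.0/0.0021) = 10.9533, ln(65.6/0.0021) = 10.3494
V₂ = 32.3 × 10.9533/10.3494 = 32.3 × 1.0584 = 34.1848 knots

34.18 knots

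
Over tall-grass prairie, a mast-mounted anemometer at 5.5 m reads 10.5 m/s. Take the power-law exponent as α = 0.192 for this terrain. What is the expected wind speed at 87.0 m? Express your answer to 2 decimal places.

17.84 m/s

Power-law profile: V₂ = V₁ · (z₂/z₁)^α
V₂ = 10.5 × (87.0/5.5)^0.192 = 10.5 × (15.8182)^0.192
    = 10.5 × 1.6992 = 17.8413 m/s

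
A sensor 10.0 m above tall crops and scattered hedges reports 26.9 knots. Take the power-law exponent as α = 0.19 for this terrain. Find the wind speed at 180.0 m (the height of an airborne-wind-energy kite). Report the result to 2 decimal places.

46.59 knots

Power-law profile: V₂ = V₁ · (z₂/z₁)^α
V₂ = 26.9 × (180.0/10.0)^0.19 = 26.9 × (18.0000)^0.19
    = 26.9 × 1.7318 = 46.5859 knots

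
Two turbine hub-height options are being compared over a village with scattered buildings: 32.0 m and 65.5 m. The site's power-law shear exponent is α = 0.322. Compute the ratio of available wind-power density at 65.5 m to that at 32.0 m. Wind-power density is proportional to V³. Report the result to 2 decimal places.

Speed ratio: V_B/V_A = (z_B/z_A)^α = (65.5/32.0)^0.322 = (2.0469)^0.322 = 1.25942
Power-density ratio: P_B/P_A = (V_B/V_A)³ = (1.25942)³ = 1.99763

2.00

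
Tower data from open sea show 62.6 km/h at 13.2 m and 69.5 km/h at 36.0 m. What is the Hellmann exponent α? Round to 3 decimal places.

Power law: V₂/V₁ = (z₂/z₁)^α ⇒ α = ln(V₂/V₁) / ln(z₂/z₁)
α = ln(69.5/62.6) / ln(36.0/13.2) = ln(1.1102) / ln(2.7273)
  = 0.10456 / 1.00330 = 0.10422

α ≈ 0.104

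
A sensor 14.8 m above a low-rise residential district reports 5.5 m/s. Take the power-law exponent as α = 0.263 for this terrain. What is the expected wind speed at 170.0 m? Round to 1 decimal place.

Power-law profile: V₂ = V₁ · (z₂/z₁)^α
V₂ = 5.5 × (170.0/14.8)^0.263 = 5.5 × (11.4865)^0.263
    = 5.5 × 1.9003 = 10.4518 m/s

10.5 m/s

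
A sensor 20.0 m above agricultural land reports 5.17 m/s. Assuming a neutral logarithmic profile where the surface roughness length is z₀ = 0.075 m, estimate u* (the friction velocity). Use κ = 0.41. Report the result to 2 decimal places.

u* ≈ 0.38 m/s

Log law: V(z) = (u*/κ) · ln(z/z₀) ⇒ u* = κ · V / ln(z/z₀)
u* = 0.41 × 5.17 / ln(20.0/0.075) = 0.41 × 5.17 / 5.5860
   = 2.1197 / 5.5860 = 0.3795 m/s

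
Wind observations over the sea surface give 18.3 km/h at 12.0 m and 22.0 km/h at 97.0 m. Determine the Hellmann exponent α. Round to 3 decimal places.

Power law: V₂/V₁ = (z₂/z₁)^α ⇒ α = ln(V₂/V₁) / ln(z₂/z₁)
α = ln(22.0/18.3) / ln(97.0/12.0) = ln(1.2022) / ln(8.0833)
  = 0.18414 / 2.08980 = 0.08811

α ≈ 0.088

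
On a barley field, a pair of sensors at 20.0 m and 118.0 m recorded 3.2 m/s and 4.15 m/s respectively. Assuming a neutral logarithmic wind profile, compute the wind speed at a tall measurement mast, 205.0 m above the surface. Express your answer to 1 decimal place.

4.4 m/s

Log law: V ∝ ln(z/z₀). From the pair, with r = V₁/V₂ = 0.77108,
ln z₀ = (ln z₁ − r·ln z₂)/(1 − r) = (2.9957 − 0.77108×4.7707)/0.22892 = -2.9831 → z₀ = 0.05064 m
V₃ = V₁ · ln(z₃/z₀)/ln(z₁/z₀) = 3.2 × 8.3061/5.9788 = 4.4456 m/s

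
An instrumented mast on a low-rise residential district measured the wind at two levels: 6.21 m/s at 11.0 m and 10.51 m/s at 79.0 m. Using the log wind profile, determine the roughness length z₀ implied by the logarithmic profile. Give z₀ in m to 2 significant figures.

z₀ ≈ 0.64 m

Log law: V(z) ∝ ln(z/z₀). With r = V₁/V₂ = 6.21/10.51 = 0.59087,
r · ln(z₂/z₀) = ln(z₁/z₀) ⇒ ln z₀ = (ln z₁ − r·ln z₂)/(1 − r)
ln z₀ = (2.39790 − 0.59087×4.36945) / 0.40913 = -0.4494
z₀ = exp(-0.4494) = 0.6380 m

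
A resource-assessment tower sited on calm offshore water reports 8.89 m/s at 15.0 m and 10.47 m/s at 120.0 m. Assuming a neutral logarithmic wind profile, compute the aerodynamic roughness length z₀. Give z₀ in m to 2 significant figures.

z₀ ≈ 0.00012 m

Log law: V(z) ∝ ln(z/z₀). With r = V₁/V₂ = 8.89/10.47 = 0.84909,
r · ln(z₂/z₀) = ln(z₁/z₀) ⇒ ln z₀ = (ln z₁ − r·ln z₂)/(1 − r)
ln z₀ = (2.70805 − 0.84909×4.78749) / 0.15091 = -8.9921
z₀ = exp(-8.9921) = 0.0001244 m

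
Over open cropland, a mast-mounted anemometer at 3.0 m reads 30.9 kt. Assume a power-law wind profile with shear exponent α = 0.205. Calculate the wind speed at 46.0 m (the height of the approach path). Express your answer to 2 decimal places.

54.08 kt

Power-law profile: V₂ = V₁ · (z₂/z₁)^α
V₂ = 30.9 × (46.0/3.0)^0.205 = 30.9 × (15.3333)^0.205
    = 30.9 × 1.7501 = 54.0772 kt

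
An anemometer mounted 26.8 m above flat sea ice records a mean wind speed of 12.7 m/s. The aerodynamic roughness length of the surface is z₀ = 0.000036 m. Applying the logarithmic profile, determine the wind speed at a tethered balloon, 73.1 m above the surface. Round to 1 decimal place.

Log law: V(z) ∝ ln(z/z₀), so V₂/V₁ = ln(z₂/z₀) / ln(z₁/z₀).
ln(73.1/0.000036) = 14.5238, ln(26.8/0.000036) = 13.5204
V₂ = 12.7 × 14.5238/13.5204 = 12.7 × 1.0742 = 13.6425 m/s

13.6 m/s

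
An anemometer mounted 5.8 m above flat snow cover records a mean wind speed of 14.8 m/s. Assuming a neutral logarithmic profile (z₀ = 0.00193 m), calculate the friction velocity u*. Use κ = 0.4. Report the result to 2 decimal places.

Log law: V(z) = (u*/κ) · ln(z/z₀) ⇒ u* = κ · V / ln(z/z₀)
u* = 0.4 × 14.8 / ln(5.8/0.00193) = 0.4 × 14.8 / 8.0081
   = 5.9200 / 8.0081 = 0.7393 m/s

u* ≈ 0.74 m/s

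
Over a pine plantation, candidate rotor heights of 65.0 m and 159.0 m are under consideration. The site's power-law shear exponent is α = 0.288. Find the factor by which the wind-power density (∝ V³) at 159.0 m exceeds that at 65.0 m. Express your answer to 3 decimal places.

Speed ratio: V_B/V_A = (z_B/z_A)^α = (159.0/65.0)^0.288 = (2.4462)^0.288 = 1.29385
Power-density ratio: P_B/P_A = (V_B/V_A)³ = (1.29385)³ = 2.16596

2.166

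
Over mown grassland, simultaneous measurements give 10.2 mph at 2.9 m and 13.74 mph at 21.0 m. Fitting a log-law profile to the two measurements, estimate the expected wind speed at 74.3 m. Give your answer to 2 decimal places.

16.00 mph

Log law: V ∝ ln(z/z₀). From the pair, with r = V₁/V₂ = 0.74236,
ln z₀ = (ln z₁ − r·ln z₂)/(1 − r) = (1.0647 − 0.74236×3.0445)/0.25764 = -4.6398 → z₀ = 0.009659 m
V₃ = V₁ · ln(z₃/z₀)/ln(z₁/z₀) = 10.2 × 8.9479/5.7045 = 15.9994 mph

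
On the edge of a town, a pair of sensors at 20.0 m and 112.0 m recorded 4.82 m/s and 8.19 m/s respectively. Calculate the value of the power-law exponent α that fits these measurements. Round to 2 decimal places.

Power law: V₂/V₁ = (z₂/z₁)^α ⇒ α = ln(V₂/V₁) / ln(z₂/z₁)
α = ln(8.19/4.82) / ln(112.0/20.0) = ln(1.6992) / ln(5.6000)
  = 0.53014 / 1.72277 = 0.30773

α ≈ 0.31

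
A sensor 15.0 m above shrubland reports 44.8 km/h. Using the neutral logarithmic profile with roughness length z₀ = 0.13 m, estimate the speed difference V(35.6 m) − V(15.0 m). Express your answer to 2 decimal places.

Log law: V₂ = V₁ · ln(z₂/z₀)/ln(z₁/z₀) = 44.8 × 5.6126/4.7483 = 52.9546 km/h
ΔV = 52.9546 − 44.8 = 8.1546 km/h

8.15 km/h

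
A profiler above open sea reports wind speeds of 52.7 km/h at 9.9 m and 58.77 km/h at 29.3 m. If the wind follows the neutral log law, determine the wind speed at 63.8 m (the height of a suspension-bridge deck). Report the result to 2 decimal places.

Log law: V ∝ ln(z/z₀). From the pair, with r = V₁/V₂ = 0.89672,
ln z₀ = (ln z₁ − r·ln z₂)/(1 − r) = (2.2925 − 0.89672×3.3776)/0.10328 = -7.1279 → z₀ = 0.0008024 m
V₃ = V₁ · ln(z₃/z₀)/ln(z₁/z₀) = 52.7 × 11.2837/9.4205 = 63.1232 km/h

63.12 km/h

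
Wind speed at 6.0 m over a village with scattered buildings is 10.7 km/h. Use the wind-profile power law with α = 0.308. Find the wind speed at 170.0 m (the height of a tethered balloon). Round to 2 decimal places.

29.97 km/h

Power-law profile: V₂ = V₁ · (z₂/z₁)^α
V₂ = 10.7 × (170.0/6.0)^0.308 = 10.7 × (28.3333)^0.308
    = 10.7 × 2.8010 = 29.9703 km/h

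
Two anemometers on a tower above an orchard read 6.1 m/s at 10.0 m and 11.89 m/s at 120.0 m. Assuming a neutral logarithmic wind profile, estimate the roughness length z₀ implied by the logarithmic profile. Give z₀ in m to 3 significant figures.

Log law: V(z) ∝ ln(z/z₀). With r = V₁/V₂ = 6.1/11.89 = 0.51304,
r · ln(z₂/z₀) = ln(z₁/z₀) ⇒ ln z₀ = (ln z₁ − r·ln z₂)/(1 − r)
ln z₀ = (2.30259 − 0.51304×4.78749) / 0.48696 = -0.3154
z₀ = exp(-0.3154) = 0.7295 m

z₀ ≈ 0.730 m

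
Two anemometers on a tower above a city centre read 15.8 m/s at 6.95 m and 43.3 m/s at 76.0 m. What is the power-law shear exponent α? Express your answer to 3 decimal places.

α ≈ 0.421

Power law: V₂/V₁ = (z₂/z₁)^α ⇒ α = ln(V₂/V₁) / ln(z₂/z₁)
α = ln(43.3/15.8) / ln(76.0/6.95) = ln(2.7405) / ln(10.9353)
  = 1.00814 / 2.39199 = 0.42147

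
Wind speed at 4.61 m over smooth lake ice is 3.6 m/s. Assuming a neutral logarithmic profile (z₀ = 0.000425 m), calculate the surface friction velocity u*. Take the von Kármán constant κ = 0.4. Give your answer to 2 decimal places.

u* ≈ 0.15 m/s

Log law: V(z) = (u*/κ) · ln(z/z₀) ⇒ u* = κ · V / ln(z/z₀)
u* = 0.4 × 3.6 / ln(4.61/0.000425) = 0.4 × 3.6 / 9.2916
   = 1.4400 / 9.2916 = 0.1550 m/s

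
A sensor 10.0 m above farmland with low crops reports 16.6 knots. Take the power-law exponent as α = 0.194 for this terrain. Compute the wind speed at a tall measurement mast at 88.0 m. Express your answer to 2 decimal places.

Power-law profile: V₂ = V₁ · (z₂/z₁)^α
V₂ = 16.6 × (88.0/10.0)^0.194 = 16.6 × (8.8000)^0.194
    = 16.6 × 1.5249 = 25.3127 knots

25.31 knots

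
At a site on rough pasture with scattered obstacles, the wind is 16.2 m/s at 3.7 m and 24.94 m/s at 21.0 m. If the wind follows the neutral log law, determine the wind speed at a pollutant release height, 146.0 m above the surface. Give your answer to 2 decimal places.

34.70 m/s

Log law: V ∝ ln(z/z₀). From the pair, with r = V₁/V₂ = 0.64956,
ln z₀ = (ln z₁ − r·ln z₂)/(1 − r) = (1.3083 − 0.64956×3.0445)/0.35044 = -1.9098 → z₀ = 0.1481 m
V₃ = V₁ · ln(z₃/z₀)/ln(z₁/z₀) = 16.2 × 6.8934/3.2181 = 34.7014 m/s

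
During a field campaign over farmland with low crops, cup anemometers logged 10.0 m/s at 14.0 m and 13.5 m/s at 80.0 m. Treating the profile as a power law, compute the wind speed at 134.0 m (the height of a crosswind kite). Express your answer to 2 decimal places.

14.75 m/s

First find α: α = ln(V₂/V₁)/ln(z₂/z₁) = ln(13.5/10.0)/ln(80.0/14.0) = 0.30010/1.74297 = 0.1722
Extrapolate from 80.0 m to 134.0 m: V₃ = 13.5 × (134.0/80.0)^0.1722 = 13.5 × 1.0929 = 14.7538 m/s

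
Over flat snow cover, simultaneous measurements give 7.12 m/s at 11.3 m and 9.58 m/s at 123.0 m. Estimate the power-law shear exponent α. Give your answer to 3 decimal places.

α ≈ 0.124

Power law: V₂/V₁ = (z₂/z₁)^α ⇒ α = ln(V₂/V₁) / ln(z₂/z₁)
α = ln(9.58/7.12) / ln(123.0/11.3) = ln(1.3455) / ln(10.8850)
  = 0.29677 / 2.38738 = 0.12431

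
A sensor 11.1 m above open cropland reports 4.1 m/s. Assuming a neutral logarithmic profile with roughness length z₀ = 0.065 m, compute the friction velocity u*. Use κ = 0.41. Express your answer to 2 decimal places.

u* ≈ 0.33 m/s

Log law: V(z) = (u*/κ) · ln(z/z₀) ⇒ u* = κ · V / ln(z/z₀)
u* = 0.41 × 4.1 / ln(11.1/0.065) = 0.41 × 4.1 / 5.1403
   = 1.6810 / 5.1403 = 0.3270 m/s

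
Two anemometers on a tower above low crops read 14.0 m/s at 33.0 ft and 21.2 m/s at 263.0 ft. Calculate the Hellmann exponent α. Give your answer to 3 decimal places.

α ≈ 0.200

Power law: V₂/V₁ = (z₂/z₁)^α ⇒ α = ln(V₂/V₁) / ln(z₂/z₁)
α = ln(21.2/14.0) / ln(263.0/33.0) = ln(1.5143) / ln(7.9697)
  = 0.41494 / 2.07565 = 0.19991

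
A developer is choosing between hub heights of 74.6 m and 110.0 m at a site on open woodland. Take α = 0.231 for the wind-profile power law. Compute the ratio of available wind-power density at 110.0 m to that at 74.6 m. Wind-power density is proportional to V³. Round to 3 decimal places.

Speed ratio: V_B/V_A = (z_B/z_A)^α = (110.0/74.6)^0.231 = (1.4745)^0.231 = 1.09385
Power-density ratio: P_B/P_A = (V_B/V_A)³ = (1.09385)³ = 1.30881

1.309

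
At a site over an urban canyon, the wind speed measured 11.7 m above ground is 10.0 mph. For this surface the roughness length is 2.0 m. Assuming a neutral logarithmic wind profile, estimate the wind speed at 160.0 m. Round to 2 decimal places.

24.81 mph

Log law: V(z) ∝ ln(z/z₀), so V₂/V₁ = ln(z₂/z₀) / ln(z₁/z₀).
ln(160.0/2.0) = 4.3820, ln(11.7/2.0) = 1.7664
V₂ = 10.0 × 4.3820/1.7664 = 10.0 × 2.4807 = 24.8071 mph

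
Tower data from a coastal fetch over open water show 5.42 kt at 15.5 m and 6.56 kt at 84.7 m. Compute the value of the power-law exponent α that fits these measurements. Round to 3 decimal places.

α ≈ 0.112

Power law: V₂/V₁ = (z₂/z₁)^α ⇒ α = ln(V₂/V₁) / ln(z₂/z₁)
α = ln(6.56/5.42) / ln(84.7/15.5) = ln(1.2103) / ln(5.4645)
  = 0.19089 / 1.69828 = 0.11241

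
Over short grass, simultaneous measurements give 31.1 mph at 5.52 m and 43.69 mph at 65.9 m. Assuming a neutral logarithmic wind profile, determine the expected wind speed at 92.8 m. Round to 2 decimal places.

Log law: V ∝ ln(z/z₀). From the pair, with r = V₁/V₂ = 0.71183,
ln z₀ = (ln z₁ − r·ln z₂)/(1 − r) = (1.7084 − 0.71183×4.1881)/0.28817 = -4.4172 → z₀ = 0.01207 m
V₃ = V₁ · ln(z₃/z₀)/ln(z₁/z₀) = 31.1 × 8.9476/6.1255 = 45.4279 mph

45.43 mph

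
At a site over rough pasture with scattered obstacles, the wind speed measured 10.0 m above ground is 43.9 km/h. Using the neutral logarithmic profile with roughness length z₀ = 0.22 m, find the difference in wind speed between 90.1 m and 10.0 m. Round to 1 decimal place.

25.3 km/h

Log law: V₂ = V₁ · ln(z₂/z₀)/ln(z₁/z₀) = 43.9 × 6.0150/3.8167 = 69.1853 km/h
ΔV = 69.1853 − 43.9 = 25.2853 km/h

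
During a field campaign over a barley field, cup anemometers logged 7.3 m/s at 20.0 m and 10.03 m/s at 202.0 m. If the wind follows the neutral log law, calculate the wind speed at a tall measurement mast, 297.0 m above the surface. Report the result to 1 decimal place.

Log law: V ∝ ln(z/z₀). From the pair, with r = V₁/V₂ = 0.72782,
ln z₀ = (ln z₁ − r·ln z₂)/(1 − r) = (2.9957 − 0.72782×5.3083)/0.27218 = -3.1880 → z₀ = 0.04126 m
V₃ = V₁ · ln(z₃/z₀)/ln(z₁/z₀) = 7.3 × 8.8817/6.1837 = 10.4850 m/s

10.5 m/s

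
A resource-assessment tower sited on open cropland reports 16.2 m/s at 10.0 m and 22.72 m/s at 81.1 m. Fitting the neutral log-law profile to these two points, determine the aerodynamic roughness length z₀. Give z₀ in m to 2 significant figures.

Log law: V(z) ∝ ln(z/z₀). With r = V₁/V₂ = 16.2/22.72 = 0.71303,
r · ln(z₂/z₀) = ln(z₁/z₀) ⇒ ln z₀ = (ln z₁ − r·ln z₂)/(1 − r)
ln z₀ = (2.30259 − 0.71303×4.39568) / 0.28697 = -2.8981
z₀ = exp(-2.8981) = 0.05513 m

z₀ ≈ 0.055 m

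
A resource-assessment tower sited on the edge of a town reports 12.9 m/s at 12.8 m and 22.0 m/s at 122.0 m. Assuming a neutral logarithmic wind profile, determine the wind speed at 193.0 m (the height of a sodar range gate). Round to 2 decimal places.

23.85 m/s

Log law: V ∝ ln(z/z₀). From the pair, with r = V₁/V₂ = 0.58636,
ln z₀ = (ln z₁ − r·ln z₂)/(1 − r) = (2.5494 − 0.58636×4.8040)/0.41364 = -0.6466 → z₀ = 0.5238 m
V₃ = V₁ · ln(z₃/z₀)/ln(z₁/z₀) = 12.9 × 5.9093/3.1960 = 23.8513 m/s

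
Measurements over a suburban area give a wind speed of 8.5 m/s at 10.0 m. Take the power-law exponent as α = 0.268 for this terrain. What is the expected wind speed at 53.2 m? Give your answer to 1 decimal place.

13.3 m/s

Power-law profile: V₂ = V₁ · (z₂/z₁)^α
V₂ = 8.5 × (53.2/10.0)^0.268 = 8.5 × (5.3200)^0.268
    = 8.5 × 1.5651 = 13.3034 m/s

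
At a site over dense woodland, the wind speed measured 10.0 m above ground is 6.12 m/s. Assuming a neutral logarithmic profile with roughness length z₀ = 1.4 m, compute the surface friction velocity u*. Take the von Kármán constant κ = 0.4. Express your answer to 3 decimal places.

Log law: V(z) = (u*/κ) · ln(z/z₀) ⇒ u* = κ · V / ln(z/z₀)
u* = 0.4 × 6.12 / ln(10.0/1.4) = 0.4 × 6.12 / 1.9661
   = 2.4480 / 1.9661 = 1.2451 m/s

u* ≈ 1.245 m/s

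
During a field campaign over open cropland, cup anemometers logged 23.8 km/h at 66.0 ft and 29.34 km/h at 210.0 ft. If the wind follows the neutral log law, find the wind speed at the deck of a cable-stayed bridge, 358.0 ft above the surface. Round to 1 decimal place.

Log law: V ∝ ln(z/z₀). From the pair, with r = V₁/V₂ = 0.81118,
ln z₀ = (ln z₁ − r·ln z₂)/(1 − r) = (4.1897 − 0.81118×5.3471)/0.18882 = -0.7828 → z₀ = 0.4571 ft
V₃ = V₁ · ln(z₃/z₀)/ln(z₁/z₀) = 23.8 × 6.6633/4.9725 = 31.8932 km/h

31.9 km/h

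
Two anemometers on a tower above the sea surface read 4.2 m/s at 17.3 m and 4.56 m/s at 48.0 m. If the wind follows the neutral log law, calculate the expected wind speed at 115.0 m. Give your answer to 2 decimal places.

4.87 m/s

Log law: V ∝ ln(z/z₀). From the pair, with r = V₁/V₂ = 0.92105,
ln z₀ = (ln z₁ − r·ln z₂)/(1 − r) = (2.8507 − 0.92105×3.8712)/0.07895 = -9.0551 → z₀ = 0.0001168 m
V₃ = V₁ · ln(z₃/z₀)/ln(z₁/z₀) = 4.2 × 13.8000/11.9058 = 4.8682 m/s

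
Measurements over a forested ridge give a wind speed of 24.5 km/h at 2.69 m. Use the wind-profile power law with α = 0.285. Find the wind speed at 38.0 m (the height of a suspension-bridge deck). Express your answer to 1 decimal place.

Power-law profile: V₂ = V₁ · (z₂/z₁)^α
V₂ = 24.5 × (38.0/2.69)^0.285 = 24.5 × (14.1264)^0.285
    = 24.5 × 2.1270 = 52.1105 km/h

52.1 km/h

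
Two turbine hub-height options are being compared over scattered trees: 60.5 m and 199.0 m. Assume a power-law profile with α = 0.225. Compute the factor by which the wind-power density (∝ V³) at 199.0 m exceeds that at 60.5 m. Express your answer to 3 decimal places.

Speed ratio: V_B/V_A = (z_B/z_A)^α = (199.0/60.5)^0.225 = (3.2893)^0.225 = 1.30721
Power-density ratio: P_B/P_A = (V_B/V_A)³ = (1.30721)³ = 2.23378

2.234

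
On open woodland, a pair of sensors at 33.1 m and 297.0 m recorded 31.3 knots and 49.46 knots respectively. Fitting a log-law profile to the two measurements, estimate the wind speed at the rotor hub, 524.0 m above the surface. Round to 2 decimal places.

Log law: V ∝ ln(z/z₀). From the pair, with r = V₁/V₂ = 0.63283,
ln z₀ = (ln z₁ − r·ln z₂)/(1 − r) = (3.4995 − 0.63283×5.6937)/0.36717 = -0.2823 → z₀ = 0.7540 m
V₃ = V₁ · ln(z₃/z₀)/ln(z₁/z₀) = 31.3 × 6.5438/3.7819 = 54.1590 knots

54.16 knots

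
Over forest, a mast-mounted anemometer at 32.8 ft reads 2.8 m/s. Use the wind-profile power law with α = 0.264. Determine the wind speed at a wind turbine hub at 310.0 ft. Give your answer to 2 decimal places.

5.07 m/s

Power-law profile: V₂ = V₁ · (z₂/z₁)^α
V₂ = 2.8 × (310.0/32.8)^0.264 = 2.8 × (9.4512)^0.264
    = 2.8 × 1.8094 = 5.0663 m/s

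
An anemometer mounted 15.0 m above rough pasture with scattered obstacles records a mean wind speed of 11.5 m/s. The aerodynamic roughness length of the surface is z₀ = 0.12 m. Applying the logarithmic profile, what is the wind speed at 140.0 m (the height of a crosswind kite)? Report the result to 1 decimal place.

16.8 m/s

Log law: V(z) ∝ ln(z/z₀), so V₂/V₁ = ln(z₂/z₀) / ln(z₁/z₀).
ln(140.0/0.12) = 7.0619, ln(15.0/0.12) = 4.8283
V₂ = 11.5 × 7.0619/4.8283 = 11.5 × 1.4626 = 16.8199 m/s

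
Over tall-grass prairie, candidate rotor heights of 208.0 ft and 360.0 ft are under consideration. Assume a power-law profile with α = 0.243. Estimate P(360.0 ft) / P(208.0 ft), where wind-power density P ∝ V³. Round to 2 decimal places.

Speed ratio: V_B/V_A = (z_B/z_A)^α = (360.0/208.0)^0.243 = (1.7308)^0.243 = 1.14259
Power-density ratio: P_B/P_A = (V_B/V_A)³ = (1.14259)³ = 1.49168

1.49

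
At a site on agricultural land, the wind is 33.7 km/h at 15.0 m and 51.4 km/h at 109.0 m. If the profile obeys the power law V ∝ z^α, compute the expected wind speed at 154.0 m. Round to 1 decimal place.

55.3 km/h

First find α: α = ln(V₂/V₁)/ln(z₂/z₁) = ln(51.4/33.7)/ln(109.0/15.0) = 0.42214/1.98330 = 0.2128
Extrapolate from 109.0 m to 154.0 m: V₃ = 51.4 × (154.0/109.0)^0.2128 = 51.4 × 1.0763 = 55.3236 km/h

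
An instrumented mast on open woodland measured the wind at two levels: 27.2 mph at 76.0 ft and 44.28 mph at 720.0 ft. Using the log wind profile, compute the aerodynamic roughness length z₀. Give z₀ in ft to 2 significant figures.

Log law: V(z) ∝ ln(z/z₀). With r = V₁/V₂ = 27.2/44.28 = 0.61427,
r · ln(z₂/z₀) = ln(z₁/z₀) ⇒ ln z₀ = (ln z₁ − r·ln z₂)/(1 − r)
ln z₀ = (4.33073 − 0.61427×6.57925) / 0.38573 = 0.7500
z₀ = exp(0.7500) = 2.117 ft

z₀ ≈ 2.1 ft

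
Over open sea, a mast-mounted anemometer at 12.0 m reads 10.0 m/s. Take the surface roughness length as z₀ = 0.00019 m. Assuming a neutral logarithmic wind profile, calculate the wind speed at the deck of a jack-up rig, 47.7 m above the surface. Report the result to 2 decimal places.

11.25 m/s

Log law: V(z) ∝ ln(z/z₀), so V₂/V₁ = ln(z₂/z₀) / ln(z₁/z₀).
ln(47.7/0.00019) = 12.4334, ln(12.0/0.00019) = 11.0534
V₂ = 10.0 × 12.4334/11.0534 = 10.0 × 1.1249 = 11.2485 m/s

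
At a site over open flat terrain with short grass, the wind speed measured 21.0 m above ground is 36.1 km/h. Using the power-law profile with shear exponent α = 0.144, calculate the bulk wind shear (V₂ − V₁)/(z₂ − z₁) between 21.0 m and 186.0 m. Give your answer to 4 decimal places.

0.0807 km/h/m

Power law: V₂ = V₁ · (z₂/z₁)^α = 36.1 × (8.8571)^0.144 = 49.4217 km/h
ΔV/Δz = (49.4217 − 36.1)/(186.0 − 21.0) = 13.3217/165.0000 = 0.08074 km/h/m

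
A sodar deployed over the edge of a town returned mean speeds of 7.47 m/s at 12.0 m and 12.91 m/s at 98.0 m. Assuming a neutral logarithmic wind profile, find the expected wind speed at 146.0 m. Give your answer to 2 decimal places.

Log law: V ∝ ln(z/z₀). From the pair, with r = V₁/V₂ = 0.57862,
ln z₀ = (ln z₁ − r·ln z₂)/(1 − r) = (2.4849 − 0.57862×4.5850)/0.42138 = -0.3988 → z₀ = 0.6711 m
V₃ = V₁ · ln(z₃/z₀)/ln(z₁/z₀) = 7.47 × 5.3824/2.8837 = 13.9426 m/s

13.94 m/s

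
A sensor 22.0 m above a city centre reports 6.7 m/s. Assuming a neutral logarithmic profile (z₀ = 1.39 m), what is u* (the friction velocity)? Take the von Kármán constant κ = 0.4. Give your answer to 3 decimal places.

u* ≈ 0.970 m/s

Log law: V(z) = (u*/κ) · ln(z/z₀) ⇒ u* = κ · V / ln(z/z₀)
u* = 0.4 × 6.7 / ln(22.0/1.39) = 0.4 × 6.7 / 2.7617
   = 2.6800 / 2.7617 = 0.9704 m/s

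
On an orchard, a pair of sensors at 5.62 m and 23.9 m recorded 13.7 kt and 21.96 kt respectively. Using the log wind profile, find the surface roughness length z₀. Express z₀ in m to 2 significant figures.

z₀ ≈ 0.51 m

Log law: V(z) ∝ ln(z/z₀). With r = V₁/V₂ = 13.7/21.96 = 0.62386,
r · ln(z₂/z₀) = ln(z₁/z₀) ⇒ ln z₀ = (ln z₁ − r·ln z₂)/(1 − r)
ln z₀ = (1.72633 − 0.62386×3.17388) / 0.37614 = -0.6746
z₀ = exp(-0.6746) = 0.5094 m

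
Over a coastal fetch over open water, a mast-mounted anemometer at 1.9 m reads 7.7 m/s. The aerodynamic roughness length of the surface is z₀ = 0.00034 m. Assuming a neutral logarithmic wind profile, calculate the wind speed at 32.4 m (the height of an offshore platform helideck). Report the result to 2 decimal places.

10.23 m/s

Log law: V(z) ∝ ln(z/z₀), so V₂/V₁ = ln(z₂/z₀) / ln(z₁/z₀).
ln(32.4/0.00034) = 11.4647, ln(1.9/0.00034) = 8.6284
V₂ = 7.7 × 11.4647/8.6284 = 7.7 × 1.3287 = 10.2311 m/s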